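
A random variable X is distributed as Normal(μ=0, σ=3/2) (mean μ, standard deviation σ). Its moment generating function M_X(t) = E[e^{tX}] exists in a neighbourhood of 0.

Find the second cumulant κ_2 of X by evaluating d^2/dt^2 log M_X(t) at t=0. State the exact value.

κ_2 = D^2[K](0) = 9/4

M_X(t) = e^(9*t^2/8)
K_X(t) = log M_X(t) = 9*t^2/8
D^2[K](t) = 9/4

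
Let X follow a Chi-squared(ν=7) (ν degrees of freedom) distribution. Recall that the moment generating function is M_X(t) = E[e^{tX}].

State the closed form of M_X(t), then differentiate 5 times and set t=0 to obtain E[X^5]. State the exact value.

E[X^5] = M′′′′′(0) = 135135

M_X(t) = (1 - 2*t)^(-7/2)
M′(t) = 7/(16*t^4*√(1 - 2*t) - 32*t^3*√(1 - 2*t) + 24*t^2*√(1 - 2*t) - 8*t*√(1 - 2*t) + √(1 - 2*t))
M′′(t) = -63/(32*t^5*√(1 - 2*t) - 80*t^4*√(1 - 2*t) + 80*t^3*√(1 - 2*t) - 40*t^2*√(1 - 2*t) + 10*t*√(1 - 2*t) - √(1 - 2*t))
M′′′(t) = 693/(64*t^6*√(1 - 2*t) - 192*t^5*√(1 - 2*t) + 240*t^4*√(1 - 2*t) - 160*t^3*√(1 - 2*t) + 60*t^2*√(1 - 2*t) - 12*t*√(1 - 2*t) + √(1 - 2*t))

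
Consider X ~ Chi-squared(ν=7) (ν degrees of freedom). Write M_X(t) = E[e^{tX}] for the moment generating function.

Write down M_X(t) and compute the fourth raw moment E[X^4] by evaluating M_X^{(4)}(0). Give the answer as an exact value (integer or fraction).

E[X^4] = D^4[M](0) = 9009

M_X(t) = (1 - 2*t)^(-7/2)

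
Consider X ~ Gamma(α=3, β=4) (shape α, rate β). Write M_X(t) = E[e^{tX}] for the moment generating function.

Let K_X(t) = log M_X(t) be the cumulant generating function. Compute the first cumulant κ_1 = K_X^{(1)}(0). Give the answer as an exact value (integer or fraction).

M_X(t) = 64/(4 - t)^3
K_X(t) = log M_X(t) = -3*log(4 - t) + 6*log(2)
D[K](t) = -3/(t - 4)

κ_1 = D[K](0) = 3/4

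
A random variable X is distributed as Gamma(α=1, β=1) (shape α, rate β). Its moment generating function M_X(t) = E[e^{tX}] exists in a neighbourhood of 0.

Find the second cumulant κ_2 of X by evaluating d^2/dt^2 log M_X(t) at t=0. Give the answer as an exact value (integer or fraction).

κ_2 = K^(2)(0) = 1

M_X(t) = 1/(1 - t)
K_X(t) = log M_X(t) = -log(1 - t)
K^(2)(t) = 1/(t^2 - 2*t + 1)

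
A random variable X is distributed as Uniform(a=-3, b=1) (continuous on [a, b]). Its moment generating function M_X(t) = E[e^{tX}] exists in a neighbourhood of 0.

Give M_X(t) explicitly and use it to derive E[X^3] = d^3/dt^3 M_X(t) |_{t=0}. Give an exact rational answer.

E[X^3] = M′′′(0) = -5

M_X(t) = (e^(t) - e^(-3*t))/(4*t)
M′(t) = (t*e^(4*t) + 3*t - e^(4*t) + 1)*e^(-3*t)/(4*t^2)
M′′(t) = (t^2*e^(4*t) - 9*t^2 - 2*t*e^(4*t) - 6*t + 2*e^(4*t) - 2)*e^(-3*t)/(4*t^3)
M′′′(t) = (t^3*e^(4*t) + 27*t^3 - 3*t^2*e^(4*t) + 27*t^2 + 6*t*e^(4*t) + 18*t - 6*e^(4*t) + 6)*e^(-3*t)/(4*t^4)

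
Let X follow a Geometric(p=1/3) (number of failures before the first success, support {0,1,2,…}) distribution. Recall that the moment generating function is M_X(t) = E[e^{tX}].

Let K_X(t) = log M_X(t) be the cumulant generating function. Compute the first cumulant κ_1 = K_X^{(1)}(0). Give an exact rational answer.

M_X(t) = 1/(3*(1 - 2*e^(t)/3))
K_X(t) = log M_X(t) = -log(1 - 2*e^(t)/3) - log(3)
K^(1)(t) = -2*e^(t)/(2*e^(t) - 3)

κ_1 = K^(1)(0) = 2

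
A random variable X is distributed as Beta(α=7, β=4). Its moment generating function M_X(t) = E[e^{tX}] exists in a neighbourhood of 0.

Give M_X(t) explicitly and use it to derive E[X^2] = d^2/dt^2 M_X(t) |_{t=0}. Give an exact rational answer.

E[X^2] = M^(2)(0) = 14/33

M_X(t) = ₁F₁(7; 11; t)
M^(2)(t) = 14*₁F₁(9; 13; t)/33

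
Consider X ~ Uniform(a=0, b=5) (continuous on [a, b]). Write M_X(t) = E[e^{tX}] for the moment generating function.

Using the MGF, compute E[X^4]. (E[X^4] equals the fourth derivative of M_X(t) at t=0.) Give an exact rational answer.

M_X(t) = (e^(5*t) - 1)/(5*t)
D^4[M](t) = (625*t^4*e^(5*t) - 500*t^3*e^(5*t) + 300*t^2*e^(5*t) - 120*t*e^(5*t) + 24*e^(5*t) - 24)/(5*t^5)

E[X^4] = D^4[M](0) = 125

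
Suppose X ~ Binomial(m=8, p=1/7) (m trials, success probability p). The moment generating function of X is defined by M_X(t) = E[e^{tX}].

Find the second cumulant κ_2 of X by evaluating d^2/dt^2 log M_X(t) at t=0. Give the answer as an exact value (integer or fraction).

M_X(t) = (e^(t)/7 + 6/7)^8
K_X(t) = log M_X(t) = 8*log(e^(t)/7 + 6/7)
K^(2)(t) = 48*e^(t)/(e^(2*t) + 12*e^(t) + 36)

κ_2 = K^(2)(0) = 48/49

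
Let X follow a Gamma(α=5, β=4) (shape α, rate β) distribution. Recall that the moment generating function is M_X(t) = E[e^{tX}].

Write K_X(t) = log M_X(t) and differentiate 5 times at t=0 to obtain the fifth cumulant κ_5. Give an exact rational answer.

M_X(t) = 1024/(4 - t)^5
K_X(t) = log M_X(t) = -5*log(4 - t) + 10*log(2)
K′(t) = -5/(t - 4)
K′′(t) = 5/(t^2 - 8*t + 16)
K′′′(t) = -10/(t^3 - 12*t^2 + 48*t - 64)
K′′′′(t) = 30/(t^4 - 16*t^3 + 96*t^2 - 256*t + 256)
K′′′′′(t) = -120/(t^5 - 20*t^4 + 160*t^3 - 640*t^2 + 1280*t - 1024)

κ_5 = K′′′′′(0) = 15/128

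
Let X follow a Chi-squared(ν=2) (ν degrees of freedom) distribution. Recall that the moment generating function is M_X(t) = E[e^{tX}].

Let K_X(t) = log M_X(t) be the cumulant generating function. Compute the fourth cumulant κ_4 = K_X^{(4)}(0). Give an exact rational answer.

κ_4 = K^(4)(0) = 96

M_X(t) = 1/(1 - 2*t)
K_X(t) = log M_X(t) = -log(1 - 2*t)
K^(4)(t) = 96/(16*t^4 - 32*t^3 + 24*t^2 - 8*t + 1)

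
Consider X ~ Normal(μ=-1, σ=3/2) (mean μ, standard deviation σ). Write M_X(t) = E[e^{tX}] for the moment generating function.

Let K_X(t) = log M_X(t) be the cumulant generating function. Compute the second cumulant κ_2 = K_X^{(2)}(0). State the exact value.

κ_2 = K′′(0) = 9/4

M_X(t) = e^(9*t^2/8 - t)
K_X(t) = log M_X(t) = 9*t^2/8 - t
K′(t) = 9*t/4 - 1
K′′(t) = 9/4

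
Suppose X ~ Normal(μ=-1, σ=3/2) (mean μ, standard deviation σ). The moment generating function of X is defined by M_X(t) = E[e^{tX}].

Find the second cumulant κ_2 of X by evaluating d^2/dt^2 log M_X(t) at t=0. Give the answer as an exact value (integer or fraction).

M_X(t) = e^(9*t^2/8 - t)
K_X(t) = log M_X(t) = 9*t^2/8 - t
dK/dt = 9*t/4 - 1
d^2K/dt^2 = 9/4

κ_2 = d^2K/dt^2 |_{t=0} = 9/4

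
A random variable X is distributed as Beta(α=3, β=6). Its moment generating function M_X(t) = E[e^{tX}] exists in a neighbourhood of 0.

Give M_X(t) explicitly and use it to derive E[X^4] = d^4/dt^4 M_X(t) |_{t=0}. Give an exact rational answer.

E[X^4] = d^4M/dt^4 |_{t=0} = 1/33

M_X(t) = ₁F₁(3; 9; t)
dM/dt = ₁F₁(4; 10; t)/3
d^2M/dt^2 = 2*₁F₁(5; 11; t)/15
d^3M/dt^3 = 2*₁F₁(6; 12; t)/33
d^4M/dt^4 = ₁F₁(7; 13; t)/33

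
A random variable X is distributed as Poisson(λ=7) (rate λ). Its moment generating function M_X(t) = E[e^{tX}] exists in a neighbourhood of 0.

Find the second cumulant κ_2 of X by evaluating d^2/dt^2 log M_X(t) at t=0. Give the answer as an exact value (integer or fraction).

M_X(t) = e^(7*e^(t) - 7)
K_X(t) = log M_X(t) = 7*e^(t) - 7
K′(t) = 7*e^(t)
K′′(t) = 7*e^(t)

κ_2 = K′′(0) = 7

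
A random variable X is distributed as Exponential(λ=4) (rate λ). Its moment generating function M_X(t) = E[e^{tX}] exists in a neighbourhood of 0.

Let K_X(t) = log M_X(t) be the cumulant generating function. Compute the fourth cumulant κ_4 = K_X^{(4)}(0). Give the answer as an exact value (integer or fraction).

κ_4 = K^(4)(0) = 3/128

M_X(t) = 4/(4 - t)
K_X(t) = log M_X(t) = -log(4 - t) + 2*log(2)
K^(4)(t) = 6/(t^4 - 16*t^3 + 96*t^2 - 256*t + 256)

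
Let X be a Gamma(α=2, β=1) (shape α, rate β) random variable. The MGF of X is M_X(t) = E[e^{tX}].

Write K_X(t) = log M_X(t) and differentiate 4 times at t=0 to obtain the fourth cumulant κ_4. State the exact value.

M_X(t) = (1 - t)^(-2)
K_X(t) = log M_X(t) = -2*log(1 - t)
dK/dt = -2/(t - 1)
d^2K/dt^2 = 2/(t^2 - 2*t + 1)
d^3K/dt^3 = -4/(t^3 - 3*t^2 + 3*t - 1)
d^4K/dt^4 = 12/(t^4 - 4*t^3 + 6*t^2 - 4*t + 1)

κ_4 = d^4K/dt^4 |_{t=0} = 12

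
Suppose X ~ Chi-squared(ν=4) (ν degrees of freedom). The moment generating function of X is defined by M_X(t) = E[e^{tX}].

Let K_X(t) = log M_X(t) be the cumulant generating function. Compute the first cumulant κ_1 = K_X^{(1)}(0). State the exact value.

M_X(t) = (1 - 2*t)^(-2)
K_X(t) = log M_X(t) = -2*log(1 - 2*t)
K′(t) = -4/(2*t - 1)

κ_1 = K′(0) = 4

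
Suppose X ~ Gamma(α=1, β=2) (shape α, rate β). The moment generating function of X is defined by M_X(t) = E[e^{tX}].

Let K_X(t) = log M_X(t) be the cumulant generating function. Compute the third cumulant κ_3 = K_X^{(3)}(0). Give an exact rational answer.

κ_3 = D^3[K](0) = 1/4

M_X(t) = 2/(2 - t)
K_X(t) = log M_X(t) = -log(2 - t) + log(2)
D^3[K](t) = -2/(t^3 - 6*t^2 + 12*t - 8)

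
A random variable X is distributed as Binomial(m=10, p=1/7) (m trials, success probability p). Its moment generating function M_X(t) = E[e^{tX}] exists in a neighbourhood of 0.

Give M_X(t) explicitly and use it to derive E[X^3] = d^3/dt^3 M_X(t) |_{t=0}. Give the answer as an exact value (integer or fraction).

E[X^3] = D^3[M](0) = 3100/343

M_X(t) = (e^(t)/7 + 6/7)^10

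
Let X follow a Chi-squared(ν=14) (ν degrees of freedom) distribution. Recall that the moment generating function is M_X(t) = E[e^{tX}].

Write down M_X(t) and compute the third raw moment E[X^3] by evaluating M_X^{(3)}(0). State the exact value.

M_X(t) = (1 - 2*t)^(-7)
M′(t) = 14/(256*t^8 - 1024*t^7 + 1792*t^6 - 1792*t^5 + 1120*t^4 - 448*t^3 + 112*t^2 - 16*t + 1)
M′′(t) = -224/(512*t^9 - 2304*t^8 + 4608*t^7 - 5376*t^6 + 4032*t^5 - 2016*t^4 + 672*t^3 - 144*t^2 + 18*t - 1)
M′′′(t) = 4032/(1024*t^10 - 5120*t^9 + 11520*t^8 - 15360*t^7 + 13440*t^6 - 8064*t^5 + 3360*t^4 - 960*t^3 + 180*t^2 - 20*t + 1)

E[X^3] = M′′′(0) = 4032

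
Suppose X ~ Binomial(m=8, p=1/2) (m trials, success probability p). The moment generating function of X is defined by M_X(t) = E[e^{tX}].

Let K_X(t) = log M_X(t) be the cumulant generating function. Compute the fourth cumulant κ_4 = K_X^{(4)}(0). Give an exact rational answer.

κ_4 = K′′′′(0) = -1

M_X(t) = (e^(t)/2 + 1/2)^8
K_X(t) = log M_X(t) = 8*log(e^(t)/2 + 1/2)
K′(t) = 8*e^(t)/(e^(t) + 1)
K′′(t) = 8*e^(t)/(e^(2*t) + 2*e^(t) + 1)
K′′′(t) = (-8*e^(2*t) + 8*e^(t))/(e^(3*t) + 3*e^(2*t) + 3*e^(t) + 1)
K′′′′(t) = (8*e^(3*t) - 32*e^(2*t) + 8*e^(t))/(e^(4*t) + 4*e^(3*t) + 6*e^(2*t) + 4*e^(t) + 1)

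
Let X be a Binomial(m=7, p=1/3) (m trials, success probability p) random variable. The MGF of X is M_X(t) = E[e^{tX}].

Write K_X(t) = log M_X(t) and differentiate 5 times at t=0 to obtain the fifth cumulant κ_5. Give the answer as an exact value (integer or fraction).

M_X(t) = (e^(t)/3 + 2/3)^7
K_X(t) = log M_X(t) = 7*log(e^(t)/3 + 2/3)
D^5[K](t) = (-14*e^(4*t) + 308*e^(3*t) - 616*e^(2*t) + 112*e^(t))/(e^(5*t) + 10*e^(4*t) + 40*e^(3*t) + 80*e^(2*t) + 80*e^(t) + 32)

κ_5 = D^5[K](0) = -70/81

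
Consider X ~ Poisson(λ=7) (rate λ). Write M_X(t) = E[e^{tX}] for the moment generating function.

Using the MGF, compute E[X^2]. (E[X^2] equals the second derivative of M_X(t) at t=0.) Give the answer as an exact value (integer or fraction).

M_X(t) = e^(7*e^(t) - 7)
dM/dt = 7*e^(-7)*e^(t)*e^(7*e^(t))
d^2M/dt^2 = (49*e^(2*t)*e^(7*e^(t)) + 7*e^(t)*e^(7*e^(t)))*e^(-7)

E[X^2] = d^2M/dt^2 |_{t=0} = 56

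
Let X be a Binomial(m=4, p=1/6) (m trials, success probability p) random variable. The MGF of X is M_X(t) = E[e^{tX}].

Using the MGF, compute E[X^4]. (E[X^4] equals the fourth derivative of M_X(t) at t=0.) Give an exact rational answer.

M_X(t) = (e^(t)/6 + 5/6)^4
dM/dt = e^(4*t)/324 + 5*e^(3*t)/108 + 25*e^(2*t)/108 + 125*e^(t)/324
d^2M/dt^2 = e^(4*t)/81 + 5*e^(3*t)/36 + 25*e^(2*t)/54 + 125*e^(t)/324
d^3M/dt^3 = 4*e^(4*t)/81 + 5*e^(3*t)/12 + 25*e^(2*t)/27 + 125*e^(t)/324
d^4M/dt^4 = 16*e^(4*t)/81 + 5*e^(3*t)/4 + 50*e^(2*t)/27 + 125*e^(t)/324

E[X^4] = d^4M/dt^4 |_{t=0} = 199/54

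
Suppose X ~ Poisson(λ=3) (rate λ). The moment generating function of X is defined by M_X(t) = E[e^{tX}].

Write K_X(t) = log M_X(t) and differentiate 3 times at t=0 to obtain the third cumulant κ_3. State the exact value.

κ_3 = K′′′(0) = 3

M_X(t) = e^(3*e^(t) - 3)
K_X(t) = log M_X(t) = 3*e^(t) - 3
K′(t) = 3*e^(t)
K′′(t) = 3*e^(t)
K′′′(t) = 3*e^(t)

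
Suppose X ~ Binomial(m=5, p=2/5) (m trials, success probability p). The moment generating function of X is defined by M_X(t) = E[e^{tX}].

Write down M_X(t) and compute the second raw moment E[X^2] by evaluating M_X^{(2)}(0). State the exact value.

M_X(t) = (2*e^(t)/5 + 3/5)^5
dM/dt = 32*e^(5*t)/625 + 192*e^(4*t)/625 + 432*e^(3*t)/625 + 432*e^(2*t)/625 + 162*e^(t)/625
d^2M/dt^2 = 32*e^(5*t)/125 + 768*e^(4*t)/625 + 1296*e^(3*t)/625 + 864*e^(2*t)/625 + 162*e^(t)/625

E[X^2] = d^2M/dt^2 |_{t=0} = 26/5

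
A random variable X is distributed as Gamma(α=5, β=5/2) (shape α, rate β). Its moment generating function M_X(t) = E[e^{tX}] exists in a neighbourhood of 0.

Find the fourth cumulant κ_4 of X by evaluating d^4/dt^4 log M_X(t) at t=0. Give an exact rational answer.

κ_4 = K′′′′(0) = 96/125

M_X(t) = 3125/(32*(5/2 - t)^5)
K_X(t) = log M_X(t) = -5*log(5/2 - t) - 5*log(2) + 5*log(5)
K′(t) = -10/(2*t - 5)
K′′(t) = 20/(4*t^2 - 20*t + 25)
K′′′(t) = -80/(8*t^3 - 60*t^2 + 150*t - 125)
K′′′′(t) = 480/(16*t^4 - 160*t^3 + 600*t^2 - 1000*t + 625)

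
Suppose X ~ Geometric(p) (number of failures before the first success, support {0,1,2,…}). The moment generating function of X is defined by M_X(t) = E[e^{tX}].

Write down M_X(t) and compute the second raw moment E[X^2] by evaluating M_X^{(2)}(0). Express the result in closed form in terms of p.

M_X(t) = p/(-(1 - p)*e^(t) + 1)

E[X^2] = M^(2)(0) = 1 - 3/p + 2/p^2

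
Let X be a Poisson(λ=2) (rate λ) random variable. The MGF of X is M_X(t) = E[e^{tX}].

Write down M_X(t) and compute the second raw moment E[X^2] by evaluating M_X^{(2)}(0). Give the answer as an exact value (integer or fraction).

M_X(t) = e^(2*e^(t) - 2)
dM/dt = 2*e^(-2)*e^(t)*e^(2*e^(t))
d^2M/dt^2 = (4*e^(2*t)*e^(2*e^(t)) + 2*e^(t)*e^(2*e^(t)))*e^(-2)

E[X^2] = d^2M/dt^2 |_{t=0} = 6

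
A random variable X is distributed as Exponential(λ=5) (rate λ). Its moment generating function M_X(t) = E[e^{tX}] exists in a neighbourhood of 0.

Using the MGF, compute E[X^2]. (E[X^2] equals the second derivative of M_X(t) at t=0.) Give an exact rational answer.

M_X(t) = 5/(5 - t)
D^2[M](t) = -10/(t^3 - 15*t^2 + 75*t - 125)

E[X^2] = D^2[M](0) = 2/25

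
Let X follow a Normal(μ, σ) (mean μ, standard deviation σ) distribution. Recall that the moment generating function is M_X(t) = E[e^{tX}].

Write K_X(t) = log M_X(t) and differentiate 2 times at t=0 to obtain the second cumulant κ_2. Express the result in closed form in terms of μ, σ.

M_X(t) = e^(μ*t + σ^2*t^2/2)
K_X(t) = log M_X(t) = μ*t + σ^2*t^2/2
K^(2)(t) = σ^2

κ_2 = K^(2)(0) = σ^2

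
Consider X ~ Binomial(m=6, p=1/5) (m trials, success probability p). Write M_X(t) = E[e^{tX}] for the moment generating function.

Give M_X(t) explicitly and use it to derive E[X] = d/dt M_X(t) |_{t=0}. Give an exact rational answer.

E[X] = dM/dt |_{t=0} = 6/5

M_X(t) = (e^(t)/5 + 4/5)^6
dM/dt = 6*e^(6*t)/15625 + 24*e^(5*t)/3125 + 192*e^(4*t)/3125 + 768*e^(3*t)/3125 + 1536*e^(2*t)/3125 + 6144*e^(t)/15625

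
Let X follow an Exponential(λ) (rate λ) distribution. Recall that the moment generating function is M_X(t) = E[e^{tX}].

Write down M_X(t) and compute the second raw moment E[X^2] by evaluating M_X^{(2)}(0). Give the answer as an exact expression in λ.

M_X(t) = λ/(λ - t)
M^(2)(t) = -2*λ/(-λ^3 + 3*λ^2*t - 3*λ*t^2 + t^3)

E[X^2] = M^(2)(0) = 2/λ^2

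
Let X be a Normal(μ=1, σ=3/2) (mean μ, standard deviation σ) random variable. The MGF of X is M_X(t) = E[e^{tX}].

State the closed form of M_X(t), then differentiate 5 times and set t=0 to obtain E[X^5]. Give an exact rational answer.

E[X^5] = M^(5)(0) = 1591/16

M_X(t) = e^(9*t^2/8 + t)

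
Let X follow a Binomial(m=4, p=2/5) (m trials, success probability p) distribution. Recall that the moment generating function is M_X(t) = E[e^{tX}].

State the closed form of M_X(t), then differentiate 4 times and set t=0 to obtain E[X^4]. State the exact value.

M_X(t) = (2*e^(t)/5 + 3/5)^4
M′(t) = 64*e^(4*t)/625 + 288*e^(3*t)/625 + 432*e^(2*t)/625 + 216*e^(t)/625
M′′(t) = 256*e^(4*t)/625 + 864*e^(3*t)/625 + 864*e^(2*t)/625 + 216*e^(t)/625
M′′′(t) = 1024*e^(4*t)/625 + 2592*e^(3*t)/625 + 1728*e^(2*t)/625 + 216*e^(t)/625
M′′′′(t) = 4096*e^(4*t)/625 + 7776*e^(3*t)/625 + 3456*e^(2*t)/625 + 216*e^(t)/625

E[X^4] = M′′′′(0) = 15544/625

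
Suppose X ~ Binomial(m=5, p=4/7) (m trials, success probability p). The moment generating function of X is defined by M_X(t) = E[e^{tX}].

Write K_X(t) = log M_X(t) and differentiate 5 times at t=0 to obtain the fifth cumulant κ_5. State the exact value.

κ_5 = K^(5)(0) = 5700/16807

M_X(t) = (4*e^(t)/7 + 3/7)^5
K_X(t) = log M_X(t) = 5*log(4*e^(t)/7 + 3/7)
K^(5)(t) = (-3840*e^(4*t) + 31680*e^(3*t) - 23760*e^(2*t) + 1620*e^(t))/(1024*e^(5*t) + 3840*e^(4*t) + 5760*e^(3*t) + 4320*e^(2*t) + 1620*e^(t) + 243)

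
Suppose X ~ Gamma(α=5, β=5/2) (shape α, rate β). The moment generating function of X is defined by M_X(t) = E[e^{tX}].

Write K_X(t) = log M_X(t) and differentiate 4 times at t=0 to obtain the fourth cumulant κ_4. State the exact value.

κ_4 = K′′′′(0) = 96/125

M_X(t) = 3125/(32*(5/2 - t)^5)
K_X(t) = log M_X(t) = -5*log(5/2 - t) - 5*log(2) + 5*log(5)
K′(t) = -10/(2*t - 5)
K′′(t) = 20/(4*t^2 - 20*t + 25)
K′′′(t) = -80/(8*t^3 - 60*t^2 + 150*t - 125)
K′′′′(t) = 480/(16*t^4 - 160*t^3 + 600*t^2 - 1000*t + 625)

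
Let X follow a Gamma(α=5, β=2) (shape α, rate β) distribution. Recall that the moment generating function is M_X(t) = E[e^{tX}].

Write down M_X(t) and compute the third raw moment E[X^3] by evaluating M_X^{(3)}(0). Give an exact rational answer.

E[X^3] = D^3[M](0) = 105/4

M_X(t) = 32/(2 - t)^5
D^3[M](t) = 6720/(t^8 - 16*t^7 + 112*t^6 - 448*t^5 + 1120*t^4 - 1792*t^3 + 1792*t^2 - 1024*t + 256)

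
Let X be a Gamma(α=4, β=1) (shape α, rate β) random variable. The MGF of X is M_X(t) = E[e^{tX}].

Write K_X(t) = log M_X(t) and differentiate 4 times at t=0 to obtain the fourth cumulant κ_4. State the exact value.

M_X(t) = (1 - t)^(-4)
K_X(t) = log M_X(t) = -4*log(1 - t)
D^4[K](t) = 24/(t^4 - 4*t^3 + 6*t^2 - 4*t + 1)

κ_4 = D^4[K](0) = 24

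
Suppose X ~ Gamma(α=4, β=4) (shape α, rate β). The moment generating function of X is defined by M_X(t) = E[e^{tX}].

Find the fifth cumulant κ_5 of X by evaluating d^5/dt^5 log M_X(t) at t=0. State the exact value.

M_X(t) = 256/(4 - t)^4
K_X(t) = log M_X(t) = -4*log(4 - t) + 8*log(2)
dK/dt = -4/(t - 4)
d^2K/dt^2 = 4/(t^2 - 8*t + 16)
d^3K/dt^3 = -8/(t^3 - 12*t^2 + 48*t - 64)
d^4K/dt^4 = 24/(t^4 - 16*t^3 + 96*t^2 - 256*t + 256)
d^5K/dt^5 = -96/(t^5 - 20*t^4 + 160*t^3 - 640*t^2 + 1280*t - 1024)

κ_5 = d^5K/dt^5 |_{t=0} = 3/32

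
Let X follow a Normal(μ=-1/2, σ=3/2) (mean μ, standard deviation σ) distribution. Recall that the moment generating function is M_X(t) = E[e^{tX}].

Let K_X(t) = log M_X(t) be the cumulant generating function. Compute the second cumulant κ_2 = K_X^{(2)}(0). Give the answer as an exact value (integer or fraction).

M_X(t) = e^(9*t^2/8 - t/2)
K_X(t) = log M_X(t) = 9*t^2/8 - t/2
K′(t) = 9*t/4 - 1/2
K′′(t) = 9/4

κ_2 = K′′(0) = 9/4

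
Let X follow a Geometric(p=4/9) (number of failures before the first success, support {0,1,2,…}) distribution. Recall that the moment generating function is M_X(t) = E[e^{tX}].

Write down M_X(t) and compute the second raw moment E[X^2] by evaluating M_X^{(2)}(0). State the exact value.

E[X^2] = D^2[M](0) = 35/8

M_X(t) = 4/(9*(1 - 5*e^(t)/9))
D^2[M](t) = (-100*e^(2*t) - 180*e^(t))/(125*e^(3*t) - 675*e^(2*t) + 1215*e^(t) - 729)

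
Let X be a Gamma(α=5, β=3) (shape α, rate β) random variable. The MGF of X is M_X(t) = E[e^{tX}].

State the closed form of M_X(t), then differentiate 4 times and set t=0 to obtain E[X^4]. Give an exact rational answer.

E[X^4] = M^(4)(0) = 560/27

M_X(t) = 243/(3 - t)^5
M^(4)(t) = -408240/(t^9 - 27*t^8 + 324*t^7 - 2268*t^6 + 10206*t^5 - 30618*t^4 + 61236*t^3 - 78732*t^2 + 59049*t - 19683)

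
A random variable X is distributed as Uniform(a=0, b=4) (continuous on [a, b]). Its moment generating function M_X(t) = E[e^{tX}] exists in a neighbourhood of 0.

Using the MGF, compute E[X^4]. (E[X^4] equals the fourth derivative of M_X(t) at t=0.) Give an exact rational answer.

M_X(t) = (e^(4*t) - 1)/(4*t)
M′(t) = (4*t*e^(4*t) - e^(4*t) + 1)/(4*t^2)
M′′(t) = (8*t^2*e^(4*t) - 4*t*e^(4*t) + e^(4*t) - 1)/(2*t^3)
M′′′(t) = (32*t^3*e^(4*t) - 24*t^2*e^(4*t) + 12*t*e^(4*t) - 3*e^(4*t) + 3)/(2*t^4)
M′′′′(t) = (64*t^4*e^(4*t) - 64*t^3*e^(4*t) + 48*t^2*e^(4*t) - 24*t*e^(4*t) + 6*e^(4*t) - 6)/t^5

E[X^4] = M′′′′(0) = 256/5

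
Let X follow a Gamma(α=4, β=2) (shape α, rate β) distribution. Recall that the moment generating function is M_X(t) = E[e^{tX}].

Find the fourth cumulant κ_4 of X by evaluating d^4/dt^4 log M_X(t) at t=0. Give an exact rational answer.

κ_4 = d^4K/dt^4 |_{t=0} = 3/2

M_X(t) = 16/(2 - t)^4
K_X(t) = log M_X(t) = -4*log(2 - t) + 4*log(2)
dK/dt = -4/(t - 2)
d^2K/dt^2 = 4/(t^2 - 4*t + 4)
d^3K/dt^3 = -8/(t^3 - 6*t^2 + 12*t - 8)
d^4K/dt^4 = 24/(t^4 - 8*t^3 + 24*t^2 - 32*t + 16)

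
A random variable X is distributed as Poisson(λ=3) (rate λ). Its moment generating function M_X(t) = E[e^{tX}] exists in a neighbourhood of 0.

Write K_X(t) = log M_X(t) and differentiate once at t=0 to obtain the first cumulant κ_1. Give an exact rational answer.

κ_1 = dK/dt |_{t=0} = 3

M_X(t) = e^(3*e^(t) - 3)
K_X(t) = log M_X(t) = 3*e^(t) - 3
dK/dt = 3*e^(t)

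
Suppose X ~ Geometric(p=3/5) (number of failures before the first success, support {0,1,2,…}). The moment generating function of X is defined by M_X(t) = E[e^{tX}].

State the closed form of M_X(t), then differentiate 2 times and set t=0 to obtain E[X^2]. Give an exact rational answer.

E[X^2] = M^(2)(0) = 14/9

M_X(t) = 3/(5*(1 - 2*e^(t)/5))
M^(2)(t) = (-12*e^(2*t) - 30*e^(t))/(8*e^(3*t) - 60*e^(2*t) + 150*e^(t) - 125)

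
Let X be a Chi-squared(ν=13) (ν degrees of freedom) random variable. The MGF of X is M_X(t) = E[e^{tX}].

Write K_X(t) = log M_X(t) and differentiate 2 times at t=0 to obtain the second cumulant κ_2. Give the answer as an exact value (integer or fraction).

M_X(t) = (1 - 2*t)^(-13/2)
K_X(t) = log M_X(t) = -13*log(1 - 2*t)/2
K′(t) = -13/(2*t - 1)
K′′(t) = 26/(4*t^2 - 4*t + 1)

κ_2 = K′′(0) = 26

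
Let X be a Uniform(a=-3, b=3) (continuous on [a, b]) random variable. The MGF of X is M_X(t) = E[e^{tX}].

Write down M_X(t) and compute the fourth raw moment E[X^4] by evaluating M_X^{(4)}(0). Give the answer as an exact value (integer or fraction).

M_X(t) = (e^(3*t) - e^(-3*t))/(6*t)
M′(t) = (3*t*e^(6*t) + 3*t - e^(6*t) + 1)*e^(-3*t)/(6*t^2)
M′′(t) = (9*t^2*e^(6*t) - 9*t^2 - 6*t*e^(6*t) - 6*t + 2*e^(6*t) - 2)*e^(-3*t)/(6*t^3)
M′′′(t) = (9*t^3*e^(6*t) + 9*t^3 - 9*t^2*e^(6*t) + 9*t^2 + 6*t*e^(6*t) + 6*t - 2*e^(6*t) + 2)*e^(-3*t)/(2*t^4)
M′′′′(t) = (27*t^4*e^(6*t) - 27*t^4 - 36*t^3*e^(6*t) - 36*t^3 + 36*t^2*e^(6*t) - 36*t^2 - 24*t*e^(6*t) - 24*t + 8*e^(6*t) - 8)*e^(-3*t)/(2*t^5)

E[X^4] = M′′′′(0) = 81/5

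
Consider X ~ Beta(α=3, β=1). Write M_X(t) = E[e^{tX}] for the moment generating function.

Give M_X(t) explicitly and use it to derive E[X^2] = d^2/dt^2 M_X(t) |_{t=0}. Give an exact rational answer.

M_X(t) = ₁F₁(3; 4; t)
dM/dt = 3*₁F₁(4; 5; t)/4
d^2M/dt^2 = 3*₁F₁(5; 6; t)/5

E[X^2] = d^2M/dt^2 |_{t=0} = 3/5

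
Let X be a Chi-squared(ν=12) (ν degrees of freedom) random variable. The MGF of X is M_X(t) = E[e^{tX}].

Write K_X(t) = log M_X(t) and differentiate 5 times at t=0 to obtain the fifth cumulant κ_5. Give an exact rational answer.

M_X(t) = (1 - 2*t)^(-6)
K_X(t) = log M_X(t) = -6*log(1 - 2*t)
D^5[K](t) = -4608/(32*t^5 - 80*t^4 + 80*t^3 - 40*t^2 + 10*t - 1)

κ_5 = D^5[K](0) = 4608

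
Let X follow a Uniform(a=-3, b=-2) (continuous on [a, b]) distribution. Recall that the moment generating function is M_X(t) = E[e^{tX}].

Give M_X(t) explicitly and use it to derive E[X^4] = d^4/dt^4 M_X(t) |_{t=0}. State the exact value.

M_X(t) = (e^(-2*t) - e^(-3*t))/t
M^(4)(t) = (16*t^4*e^(t) - 81*t^4 + 32*t^3*e^(t) - 108*t^3 + 48*t^2*e^(t) - 108*t^2 + 48*t*e^(t) - 72*t + 24*e^(t) - 24)*e^(-3*t)/t^5

E[X^4] = M^(4)(0) = 211/5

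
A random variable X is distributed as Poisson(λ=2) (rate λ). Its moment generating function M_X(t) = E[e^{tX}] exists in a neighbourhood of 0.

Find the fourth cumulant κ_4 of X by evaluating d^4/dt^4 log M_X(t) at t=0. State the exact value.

κ_4 = K′′′′(0) = 2

M_X(t) = e^(2*e^(t) - 2)
K_X(t) = log M_X(t) = 2*e^(t) - 2
K′(t) = 2*e^(t)
K′′(t) = 2*e^(t)
K′′′(t) = 2*e^(t)
K′′′′(t) = 2*e^(t)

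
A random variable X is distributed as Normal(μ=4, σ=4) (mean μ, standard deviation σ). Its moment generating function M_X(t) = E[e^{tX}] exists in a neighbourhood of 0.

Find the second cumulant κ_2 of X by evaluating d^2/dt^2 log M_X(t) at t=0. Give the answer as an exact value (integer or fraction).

κ_2 = D^2[K](0) = 16

M_X(t) = e^(8*t^2 + 4*t)
K_X(t) = log M_X(t) = 8*t^2 + 4*t
D^2[K](t) = 16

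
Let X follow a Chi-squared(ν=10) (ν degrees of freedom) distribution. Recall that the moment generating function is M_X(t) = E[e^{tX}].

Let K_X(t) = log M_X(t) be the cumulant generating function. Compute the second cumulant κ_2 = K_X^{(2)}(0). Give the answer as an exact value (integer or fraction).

κ_2 = K^(2)(0) = 20

M_X(t) = (1 - 2*t)^(-5)
K_X(t) = log M_X(t) = -5*log(1 - 2*t)
K^(2)(t) = 20/(4*t^2 - 4*t + 1)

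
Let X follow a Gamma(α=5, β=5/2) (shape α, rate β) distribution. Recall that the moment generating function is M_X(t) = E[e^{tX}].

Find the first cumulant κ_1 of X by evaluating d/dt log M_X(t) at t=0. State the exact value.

κ_1 = D[K](0) = 2

M_X(t) = 3125/(32*(5/2 - t)^5)
K_X(t) = log M_X(t) = -5*log(5/2 - t) - 5*log(2) + 5*log(5)
D[K](t) = -10/(2*t - 5)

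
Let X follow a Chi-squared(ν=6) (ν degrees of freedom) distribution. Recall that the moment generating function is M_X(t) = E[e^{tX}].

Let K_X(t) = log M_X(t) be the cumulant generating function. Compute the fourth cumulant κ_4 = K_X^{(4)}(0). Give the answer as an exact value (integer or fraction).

M_X(t) = (1 - 2*t)^(-3)
K_X(t) = log M_X(t) = -3*log(1 - 2*t)
K^(4)(t) = 288/(16*t^4 - 32*t^3 + 24*t^2 - 8*t + 1)

κ_4 = K^(4)(0) = 288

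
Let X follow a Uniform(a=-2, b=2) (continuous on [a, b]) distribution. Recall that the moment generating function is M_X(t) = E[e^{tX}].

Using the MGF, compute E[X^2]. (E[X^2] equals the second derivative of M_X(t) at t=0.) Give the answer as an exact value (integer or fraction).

E[X^2] = D^2[M](0) = 4/3

M_X(t) = (e^(2*t) - e^(-2*t))/(4*t)
D^2[M](t) = (2*t^2*e^(4*t) - 2*t^2 - 2*t*e^(4*t) - 2*t + e^(4*t) - 1)*e^(-2*t)/(2*t^3)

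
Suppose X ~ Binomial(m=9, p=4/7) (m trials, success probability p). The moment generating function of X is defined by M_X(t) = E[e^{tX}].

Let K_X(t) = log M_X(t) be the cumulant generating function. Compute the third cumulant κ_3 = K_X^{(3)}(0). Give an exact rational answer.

M_X(t) = (4*e^(t)/7 + 3/7)^9
K_X(t) = log M_X(t) = 9*log(4*e^(t)/7 + 3/7)
K′(t) = 36*e^(t)/(4*e^(t) + 3)
K′′(t) = 108*e^(t)/(16*e^(2*t) + 24*e^(t) + 9)
K′′′(t) = (-432*e^(2*t) + 324*e^(t))/(64*e^(3*t) + 144*e^(2*t) + 108*e^(t) + 27)

κ_3 = K′′′(0) = -108/343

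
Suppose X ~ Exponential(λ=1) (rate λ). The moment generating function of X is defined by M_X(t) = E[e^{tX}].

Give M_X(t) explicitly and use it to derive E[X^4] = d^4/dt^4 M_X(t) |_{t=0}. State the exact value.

E[X^4] = M′′′′(0) = 24

M_X(t) = 1/(1 - t)
M′(t) = 1/(t^2 - 2*t + 1)
M′′(t) = -2/(t^3 - 3*t^2 + 3*t - 1)
M′′′(t) = 6/(t^4 - 4*t^3 + 6*t^2 - 4*t + 1)
M′′′′(t) = -24/(t^5 - 5*t^4 + 10*t^3 - 10*t^2 + 5*t - 1)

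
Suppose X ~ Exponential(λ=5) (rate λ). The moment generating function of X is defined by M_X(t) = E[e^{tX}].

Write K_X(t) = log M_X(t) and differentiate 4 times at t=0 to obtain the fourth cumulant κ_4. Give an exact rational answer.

M_X(t) = 5/(5 - t)
K_X(t) = log M_X(t) = -log(5 - t) + log(5)
K′(t) = -1/(t - 5)
K′′(t) = 1/(t^2 - 10*t + 25)
K′′′(t) = -2/(t^3 - 15*t^2 + 75*t - 125)
K′′′′(t) = 6/(t^4 - 20*t^3 + 150*t^2 - 500*t + 625)

κ_4 = K′′′′(0) = 6/625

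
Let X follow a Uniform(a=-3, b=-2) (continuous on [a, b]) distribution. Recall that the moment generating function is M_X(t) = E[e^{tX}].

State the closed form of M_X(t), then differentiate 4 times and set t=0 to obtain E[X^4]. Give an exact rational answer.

E[X^4] = M^(4)(0) = 211/5

M_X(t) = (e^(-2*t) - e^(-3*t))/t
M^(4)(t) = (16*t^4*e^(t) - 81*t^4 + 32*t^3*e^(t) - 108*t^3 + 48*t^2*e^(t) - 108*t^2 + 48*t*e^(t) - 72*t + 24*e^(t) - 24)*e^(-3*t)/t^5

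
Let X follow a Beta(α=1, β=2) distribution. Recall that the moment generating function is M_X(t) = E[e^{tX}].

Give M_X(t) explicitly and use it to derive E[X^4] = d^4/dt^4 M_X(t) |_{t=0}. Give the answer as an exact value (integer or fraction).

E[X^4] = D^4[M](0) = 1/15

M_X(t) = ₁F₁(1; 3; t)
D^4[M](t) = ₁F₁(5; 7; t)/15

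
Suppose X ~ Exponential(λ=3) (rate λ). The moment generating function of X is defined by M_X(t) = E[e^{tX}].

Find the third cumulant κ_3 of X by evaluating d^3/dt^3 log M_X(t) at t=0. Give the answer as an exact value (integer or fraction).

M_X(t) = 3/(3 - t)
K_X(t) = log M_X(t) = -log(3 - t) + log(3)
dK/dt = -1/(t - 3)
d^2K/dt^2 = 1/(t^2 - 6*t + 9)
d^3K/dt^3 = -2/(t^3 - 9*t^2 + 27*t - 27)

κ_3 = d^3K/dt^3 |_{t=0} = 2/27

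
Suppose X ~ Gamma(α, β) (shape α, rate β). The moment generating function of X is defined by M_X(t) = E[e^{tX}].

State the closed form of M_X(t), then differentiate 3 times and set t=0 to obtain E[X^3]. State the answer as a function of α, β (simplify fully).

E[X^3] = D^3[M](0) = α*(α^2 + 3*α + 2)/β^3

M_X(t) = (β/(β - t))^α
D^3[M](t) = (-α^3*β^α*(1/(β - t))^α - 3*α^2*β^α*(1/(β - t))^α - 2*α*β^α*(1/(β - t))^α)/(-β^3 + 3*β^2*t - 3*β*t^2 + t^3)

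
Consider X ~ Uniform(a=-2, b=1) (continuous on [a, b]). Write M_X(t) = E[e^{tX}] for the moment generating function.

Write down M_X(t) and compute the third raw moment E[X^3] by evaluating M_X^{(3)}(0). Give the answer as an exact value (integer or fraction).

E[X^3] = D^3[M](0) = -5/4

M_X(t) = (e^(t) - e^(-2*t))/(3*t)
D^3[M](t) = (t^3*e^(3*t) + 8*t^3 - 3*t^2*e^(3*t) + 12*t^2 + 6*t*e^(3*t) + 12*t - 6*e^(3*t) + 6)*e^(-2*t)/(3*t^4)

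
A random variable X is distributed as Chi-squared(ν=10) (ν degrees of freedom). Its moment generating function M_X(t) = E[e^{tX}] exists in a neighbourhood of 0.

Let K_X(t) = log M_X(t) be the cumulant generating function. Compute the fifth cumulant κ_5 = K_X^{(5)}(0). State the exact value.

M_X(t) = (1 - 2*t)^(-5)
K_X(t) = log M_X(t) = -5*log(1 - 2*t)
K^(5)(t) = -3840/(32*t^5 - 80*t^4 + 80*t^3 - 40*t^2 + 10*t - 1)

κ_5 = K^(5)(0) = 3840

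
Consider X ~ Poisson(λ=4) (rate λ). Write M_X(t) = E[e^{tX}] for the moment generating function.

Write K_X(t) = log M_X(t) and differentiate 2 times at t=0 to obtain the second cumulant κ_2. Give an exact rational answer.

κ_2 = K′′(0) = 4

M_X(t) = e^(4*e^(t) - 4)
K_X(t) = log M_X(t) = 4*e^(t) - 4
K′(t) = 4*e^(t)
K′′(t) = 4*e^(t)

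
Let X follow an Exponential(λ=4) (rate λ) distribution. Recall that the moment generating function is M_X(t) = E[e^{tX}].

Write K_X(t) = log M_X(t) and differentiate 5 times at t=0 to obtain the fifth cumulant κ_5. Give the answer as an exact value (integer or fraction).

κ_5 = D^5[K](0) = 3/128

M_X(t) = 4/(4 - t)
K_X(t) = log M_X(t) = -log(4 - t) + 2*log(2)
D^5[K](t) = -24/(t^5 - 20*t^4 + 160*t^3 - 640*t^2 + 1280*t - 1024)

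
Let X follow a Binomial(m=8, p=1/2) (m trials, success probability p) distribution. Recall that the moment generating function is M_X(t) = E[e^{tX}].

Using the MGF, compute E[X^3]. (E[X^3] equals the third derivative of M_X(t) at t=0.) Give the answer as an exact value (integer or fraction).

E[X^3] = M′′′(0) = 88

M_X(t) = (e^(t)/2 + 1/2)^8
M′(t) = e^(8*t)/32 + 7*e^(7*t)/32 + 21*e^(6*t)/32 + 35*e^(5*t)/32 + 35*e^(4*t)/32 + 21*e^(3*t)/32 + 7*e^(2*t)/32 + e^(t)/32
M′′(t) = e^(8*t)/4 + 49*e^(7*t)/32 + 63*e^(6*t)/16 + 175*e^(5*t)/32 + 35*e^(4*t)/8 + 63*e^(3*t)/32 + 7*e^(2*t)/16 + e^(t)/32
M′′′(t) = 2*e^(8*t) + 343*e^(7*t)/32 + 189*e^(6*t)/8 + 875*e^(5*t)/32 + 35*e^(4*t)/2 + 189*e^(3*t)/32 + 7*e^(2*t)/8 + e^(t)/32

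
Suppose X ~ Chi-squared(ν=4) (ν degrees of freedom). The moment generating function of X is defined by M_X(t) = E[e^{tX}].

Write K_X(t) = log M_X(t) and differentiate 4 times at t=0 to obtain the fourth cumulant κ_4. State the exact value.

κ_4 = K^(4)(0) = 192

M_X(t) = (1 - 2*t)^(-2)
K_X(t) = log M_X(t) = -2*log(1 - 2*t)
K^(4)(t) = 192/(16*t^4 - 32*t^3 + 24*t^2 - 8*t + 1)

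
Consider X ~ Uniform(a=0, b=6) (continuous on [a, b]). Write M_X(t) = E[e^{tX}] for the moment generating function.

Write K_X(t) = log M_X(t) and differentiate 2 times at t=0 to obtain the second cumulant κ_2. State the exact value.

M_X(t) = (e^(6*t) - 1)/(6*t)
K_X(t) = log M_X(t) = -log(t) + log(e^(6*t) - 1) - log(6)
K′(t) = (6*t*e^(6*t) - e^(6*t) + 1)/(t*e^(6*t) - t)
K′′(t) = (-36*t^2*e^(6*t) + e^(12*t) - 2*e^(6*t) + 1)/(t^2*e^(12*t) - 2*t^2*e^(6*t) + t^2)

κ_2 = K′′(0) = 3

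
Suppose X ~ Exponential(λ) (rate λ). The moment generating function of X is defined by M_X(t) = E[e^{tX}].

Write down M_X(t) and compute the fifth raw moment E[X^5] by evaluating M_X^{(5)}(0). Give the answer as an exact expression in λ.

E[X^5] = M′′′′′(0) = 120/λ^5

M_X(t) = λ/(λ - t)
M′(t) = λ/(λ^2 - 2*λ*t + t^2)
M′′(t) = -2*λ/(-λ^3 + 3*λ^2*t - 3*λ*t^2 + t^3)
M′′′(t) = 6*λ/(λ^4 - 4*λ^3*t + 6*λ^2*t^2 - 4*λ*t^3 + t^4)
M′′′′(t) = -24*λ/(-λ^5 + 5*λ^4*t - 10*λ^3*t^2 + 10*λ^2*t^3 - 5*λ*t^4 + t^5)
M′′′′′(t) = 120*λ/(λ^6 - 6*λ^5*t + 15*λ^4*t^2 - 20*λ^3*t^3 + 15*λ^2*t^4 - 6*λ*t^5 + t^6)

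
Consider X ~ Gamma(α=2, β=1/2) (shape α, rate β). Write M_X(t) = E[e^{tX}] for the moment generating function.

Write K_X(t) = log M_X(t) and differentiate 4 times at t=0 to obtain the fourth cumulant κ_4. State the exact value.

M_X(t) = 1/(4*(1/2 - t)^2)
K_X(t) = log M_X(t) = -2*log(1/2 - t) - 2*log(2)
D^4[K](t) = 192/(16*t^4 - 32*t^3 + 24*t^2 - 8*t + 1)

κ_4 = D^4[K](0) = 192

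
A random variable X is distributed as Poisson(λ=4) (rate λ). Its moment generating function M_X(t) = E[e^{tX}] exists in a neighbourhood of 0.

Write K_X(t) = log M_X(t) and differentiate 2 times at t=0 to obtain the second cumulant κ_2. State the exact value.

M_X(t) = e^(4*e^(t) - 4)
K_X(t) = log M_X(t) = 4*e^(t) - 4
K′(t) = 4*e^(t)
K′′(t) = 4*e^(t)

κ_2 = K′′(0) = 4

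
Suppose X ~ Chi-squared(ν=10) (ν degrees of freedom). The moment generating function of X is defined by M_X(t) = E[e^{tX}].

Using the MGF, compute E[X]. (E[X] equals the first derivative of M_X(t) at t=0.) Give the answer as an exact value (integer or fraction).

E[X] = M′(0) = 10

M_X(t) = (1 - 2*t)^(-5)
M′(t) = 10/(64*t^6 - 192*t^5 + 240*t^4 - 160*t^3 + 60*t^2 - 12*t + 1)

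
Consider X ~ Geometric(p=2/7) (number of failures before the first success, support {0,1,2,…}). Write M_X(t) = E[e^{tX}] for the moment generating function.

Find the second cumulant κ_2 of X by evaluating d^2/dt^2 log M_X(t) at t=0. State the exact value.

κ_2 = K^(2)(0) = 35/4

M_X(t) = 2/(7*(1 - 5*e^(t)/7))
K_X(t) = log M_X(t) = -log(1 - 5*e^(t)/7) - log(7) + log(2)
K^(2)(t) = 35*e^(t)/(25*e^(2*t) - 70*e^(t) + 49)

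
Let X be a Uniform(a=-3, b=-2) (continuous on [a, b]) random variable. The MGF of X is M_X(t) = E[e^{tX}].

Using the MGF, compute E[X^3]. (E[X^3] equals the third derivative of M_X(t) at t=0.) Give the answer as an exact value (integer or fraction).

M_X(t) = (e^(-2*t) - e^(-3*t))/t
dM/dt = (-2*t*e^(t) + 3*t - e^(t) + 1)*e^(-3*t)/t^2
d^2M/dt^2 = (4*t^2*e^(t) - 9*t^2 + 4*t*e^(t) - 6*t + 2*e^(t) - 2)*e^(-3*t)/t^3
d^3M/dt^3 = (-8*t^3*e^(t) + 27*t^3 - 12*t^2*e^(t) + 27*t^2 - 12*t*e^(t) + 18*t - 6*e^(t) + 6)*e^(-3*t)/t^4

E[X^3] = d^3M/dt^3 |_{t=0} = -65/4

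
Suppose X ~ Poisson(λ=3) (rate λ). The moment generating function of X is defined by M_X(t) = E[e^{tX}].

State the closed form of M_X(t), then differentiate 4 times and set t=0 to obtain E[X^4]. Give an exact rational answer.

M_X(t) = e^(3*e^(t) - 3)
M′(t) = 3*e^(-3)*e^(t)*e^(3*e^(t))
M′′(t) = (9*e^(2*t)*e^(3*e^(t)) + 3*e^(t)*e^(3*e^(t)))*e^(-3)
M′′′(t) = (27*e^(3*t)*e^(3*e^(t)) + 27*e^(2*t)*e^(3*e^(t)) + 3*e^(t)*e^(3*e^(t)))*e^(-3)
M′′′′(t) = (81*e^(4*t)*e^(3*e^(t)) + 162*e^(3*t)*e^(3*e^(t)) + 63*e^(2*t)*e^(3*e^(t)) + 3*e^(t)*e^(3*e^(t)))*e^(-3)

E[X^4] = M′′′′(0) = 309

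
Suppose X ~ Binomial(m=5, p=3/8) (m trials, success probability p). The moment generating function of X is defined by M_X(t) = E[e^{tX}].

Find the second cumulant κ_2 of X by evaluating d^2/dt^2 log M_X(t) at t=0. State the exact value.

M_X(t) = (3*e^(t)/8 + 5/8)^5
K_X(t) = log M_X(t) = 5*log(3*e^(t)/8 + 5/8)
K^(2)(t) = 75*e^(t)/(9*e^(2*t) + 30*e^(t) + 25)

κ_2 = K^(2)(0) = 75/64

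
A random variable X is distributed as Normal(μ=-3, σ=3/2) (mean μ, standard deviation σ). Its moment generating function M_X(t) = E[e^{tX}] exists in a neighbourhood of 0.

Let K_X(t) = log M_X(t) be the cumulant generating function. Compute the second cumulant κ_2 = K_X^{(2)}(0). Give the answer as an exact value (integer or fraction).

M_X(t) = e^(9*t^2/8 - 3*t)
K_X(t) = log M_X(t) = 9*t^2/8 - 3*t
K^(2)(t) = 9/4

κ_2 = K^(2)(0) = 9/4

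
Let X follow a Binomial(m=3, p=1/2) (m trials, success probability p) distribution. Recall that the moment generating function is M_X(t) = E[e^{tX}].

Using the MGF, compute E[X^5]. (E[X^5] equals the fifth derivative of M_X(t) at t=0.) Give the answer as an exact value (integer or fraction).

M_X(t) = (e^(t)/2 + 1/2)^3
dM/dt = 3*e^(3*t)/8 + 3*e^(2*t)/4 + 3*e^(t)/8
d^2M/dt^2 = 9*e^(3*t)/8 + 3*e^(2*t)/2 + 3*e^(t)/8
d^3M/dt^3 = 27*e^(3*t)/8 + 3*e^(2*t) + 3*e^(t)/8
d^4M/dt^4 = 81*e^(3*t)/8 + 6*e^(2*t) + 3*e^(t)/8
d^5M/dt^5 = 243*e^(3*t)/8 + 12*e^(2*t) + 3*e^(t)/8

E[X^5] = d^5M/dt^5 |_{t=0} = 171/4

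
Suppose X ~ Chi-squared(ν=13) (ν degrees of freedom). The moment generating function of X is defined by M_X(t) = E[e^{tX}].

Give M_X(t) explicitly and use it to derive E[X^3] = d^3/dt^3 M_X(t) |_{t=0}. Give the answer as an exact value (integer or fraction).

E[X^3] = M^(3)(0) = 3315

M_X(t) = (1 - 2*t)^(-13/2)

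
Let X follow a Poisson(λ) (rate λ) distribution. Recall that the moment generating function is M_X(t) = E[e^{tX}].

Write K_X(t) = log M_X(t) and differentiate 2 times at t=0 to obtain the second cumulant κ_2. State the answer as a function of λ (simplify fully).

M_X(t) = e^(λ*(e^(t) - 1))
K_X(t) = log M_X(t) = λ*(e^(t) - 1)
K′(t) = λ*e^(t)
K′′(t) = λ*e^(t)

κ_2 = K′′(0) = λ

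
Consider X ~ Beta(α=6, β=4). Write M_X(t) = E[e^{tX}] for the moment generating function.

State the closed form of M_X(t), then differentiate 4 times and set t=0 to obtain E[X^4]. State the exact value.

E[X^4] = M^(4)(0) = 126/715

M_X(t) = ₁F₁(6; 10; t)
M^(4)(t) = 126*₁F₁(10; 14; t)/715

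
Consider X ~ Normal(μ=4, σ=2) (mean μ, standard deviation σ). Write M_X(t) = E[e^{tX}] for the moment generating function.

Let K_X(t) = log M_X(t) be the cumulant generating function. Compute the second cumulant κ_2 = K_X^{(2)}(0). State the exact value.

κ_2 = D^2[K](0) = 4

M_X(t) = e^(2*t^2 + 4*t)
K_X(t) = log M_X(t) = 2*t^2 + 4*t
D^2[K](t) = 4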